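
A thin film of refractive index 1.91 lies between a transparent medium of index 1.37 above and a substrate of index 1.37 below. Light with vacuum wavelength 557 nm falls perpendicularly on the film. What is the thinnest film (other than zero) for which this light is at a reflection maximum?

Ray reflecting at the top interface goes from n = 1.37 toward n = 1.91: a half-wave phase shift.
At the lower boundary (n = 1.91 to n = 1.37) the reflected ray undergoes no phase shift.
The two reflections differ by half a wavelength.
For bright reflection here: 2 n t = (m + ½) λ.
Minimum at m = 0: t = λ / (4 n) = 557 / (4 × 1.91) = 72.9 nm.

72.9 nm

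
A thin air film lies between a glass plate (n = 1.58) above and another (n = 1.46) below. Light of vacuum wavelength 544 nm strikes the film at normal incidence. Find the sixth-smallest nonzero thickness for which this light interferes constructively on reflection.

1496 nm

Ray reflecting at the top interface goes from n = 1.58 toward n = 1.0: no phase shift.
At the lower boundary (n = 1.0 to n = 1.46) the reflected ray undergoes a half-wave phase shift.
The two reflections differ by half a wavelength.
So the condition for constructive reflection is 2 n t = (m + ½) λ.
The sixth-smallest nonzero thickness corresponds to m = 5: t = (m + ½) λ / (2 n) = 5.50 × 544 / (2 × 1.0) = 1496 nm.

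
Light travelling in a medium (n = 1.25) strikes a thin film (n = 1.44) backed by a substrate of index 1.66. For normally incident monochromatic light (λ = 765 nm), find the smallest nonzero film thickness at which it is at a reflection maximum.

Ray reflecting at the top interface goes from n = 1.25 toward n = 1.44: a half-wave phase shift.
Bottom surface (1.44 → 1.66): reflection off a higher-index medium gives a half-wave phase shift.
Zero or two π shifts → no net half-wave offset.
For bright reflection here: 2 n t = m λ.
Minimum nonzero at m = 1: t = λ / (2 n) = 765 / (2 × 1.44) = 266 nm.

266 nm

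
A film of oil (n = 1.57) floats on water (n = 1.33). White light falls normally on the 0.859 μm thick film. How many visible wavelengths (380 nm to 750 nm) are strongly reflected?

3

Top surface (1.0 → 1.57): reflection off a higher-index medium gives a half-wave phase shift.
Ray reflecting at the bottom interface goes from n = 1.57 toward n = 1.33: no phase shift.
Net: one phase inversion between the two reflected rays.
With one net inversion, constructive interference in reflection requires 2 n t = (m + ½) λ.
λ = 2 n t / (m + ½) = 2697 / (m + ½) nm.
m=3: 771 nm (IR); m=4: 599 nm (visible); m=5: 490 nm (visible); m=6: 415 nm (visible); m=7: 360 nm (UV).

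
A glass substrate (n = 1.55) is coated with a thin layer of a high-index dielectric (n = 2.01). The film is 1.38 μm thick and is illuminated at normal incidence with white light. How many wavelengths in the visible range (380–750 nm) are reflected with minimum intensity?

Ray reflecting at the top interface goes from n = 1.0 toward n = 2.01: a half-wave phase shift.
Bottom surface (2.01 → 1.55): reflection off a lower-index medium gives no phase shift.
Net: one phase inversion between the two reflected rays.
So the condition for destructive reflection is 2 n t = m λ.
λ = 2 n t / m = 5548 / m nm.
m=7: 793 nm (IR); m=8: 693 nm (visible); m=9: 616 nm (visible); m=10: 555 nm (visible); m=11: 504 nm (visible); m=12: 462 nm (visible); m=13: 427 nm (visible); m=14: 396 nm (visible); m=15: 370 nm (UV).

7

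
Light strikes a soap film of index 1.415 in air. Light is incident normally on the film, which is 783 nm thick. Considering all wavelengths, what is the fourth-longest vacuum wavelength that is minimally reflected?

At the upper boundary (n = 1.0 to n = 1.415) the reflected ray undergoes a half-wave phase shift.
At the lower boundary (n = 1.415 to n = 1.0) the reflected ray undergoes no phase shift.
The two reflections differ by half a wavelength.
For weak reflection here: 2 n t = m λ.
λ = 2 n t / m. The fourth-longest wavelength is m = 4: λ = 2 × 1.415 × 783 / 4.00 = 554 nm.

554 nm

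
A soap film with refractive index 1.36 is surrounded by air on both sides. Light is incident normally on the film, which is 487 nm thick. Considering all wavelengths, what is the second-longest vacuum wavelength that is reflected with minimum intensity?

662 nm

Top surface (1.0 → 1.36): reflection off a higher-index medium gives a half-wave phase shift.
Bottom surface (1.36 → 1.0): reflection off a lower-index medium gives no phase shift.
Net: one phase inversion between the two reflected rays.
So the condition for destructive reflection is 2 n t = m λ.
λ = 2 n t / m. The second-longest wavelength is m = 2: λ = 2 × 1.36 × 487 / 2.00 = 662 nm.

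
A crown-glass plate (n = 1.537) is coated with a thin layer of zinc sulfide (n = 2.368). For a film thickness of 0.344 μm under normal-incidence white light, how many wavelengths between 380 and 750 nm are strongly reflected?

Ray reflecting at the top interface goes from n = 1.0 toward n = 2.368: a half-wave phase shift.
Bottom surface (2.368 → 1.537): reflection off a lower-index medium gives no phase shift.
Exactly one π shift → a net half-wave offset.
For maximum reflection here: 2 n t = (m + ½) λ.
λ = 2 n t / (m + ½) = 1629 / (m + ½) nm.
m=1: 1086 nm (IR); m=2: 652 nm (visible); m=3: 465 nm (visible); m=4: 362 nm (UV).

2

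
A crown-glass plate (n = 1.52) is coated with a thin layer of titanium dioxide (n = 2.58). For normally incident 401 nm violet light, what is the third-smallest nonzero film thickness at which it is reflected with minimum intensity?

Top surface (1.0 → 2.58): reflection off a higher-index medium gives a half-wave phase shift.
Bottom surface (2.58 → 1.52): reflection off a lower-index medium gives no phase shift.
The two reflections differ by half a wavelength.
So the condition for destructive reflection is 2 n t = m λ.
The third-smallest nonzero thickness corresponds to m = 3: t = m λ / (2 n) = 3.00 × 401 / (2 × 2.58) = 233 nm.

233 nm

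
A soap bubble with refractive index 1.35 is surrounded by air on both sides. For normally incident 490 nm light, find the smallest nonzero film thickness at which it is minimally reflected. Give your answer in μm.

Top surface (1.0 → 1.35): reflection off a higher-index medium gives a half-wave phase shift.
Ray reflecting at the bottom interface goes from n = 1.35 toward n = 1.0: no phase shift.
Exactly one π shift → a net half-wave offset.
For weak reflection here: 2 n t = m λ.
Minimum nonzero at m = 1: t = λ / (2 n) = 490 / (2 × 1.35) = 181 nm.

0.181 μm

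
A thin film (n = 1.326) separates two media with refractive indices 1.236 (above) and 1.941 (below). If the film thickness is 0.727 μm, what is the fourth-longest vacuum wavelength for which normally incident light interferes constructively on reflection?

482 nm

Ray reflecting at the top interface goes from n = 1.236 toward n = 1.326: a half-wave phase shift.
Ray reflecting at the bottom interface goes from n = 1.326 toward n = 1.941: a half-wave phase shift.
Net: no relative phase inversion (both shifts match).
With no net inversion, constructive interference in reflection requires 2 n t = m λ.
λ = 2 n t / m. The fourth-longest wavelength is m = 4: λ = 2 × 1.326 × 727 / 4.00 = 482 nm.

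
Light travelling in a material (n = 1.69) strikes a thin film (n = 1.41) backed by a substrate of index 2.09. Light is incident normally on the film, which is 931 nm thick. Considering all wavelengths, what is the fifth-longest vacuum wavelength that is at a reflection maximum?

Top surface (1.69 → 1.41): reflection off a lower-index medium gives no phase shift.
Ray reflecting at the bottom interface goes from n = 1.41 toward n = 2.09: a half-wave phase shift.
The two reflections differ by half a wavelength.
With one net inversion, constructive interference in reflection requires 2 n t = (m + ½) λ.
λ = 2 n t / (m + ½). The fifth-longest wavelength is m = 4: λ = 2 × 1.41 × 931 / 4.50 = 583 nm.

583 nm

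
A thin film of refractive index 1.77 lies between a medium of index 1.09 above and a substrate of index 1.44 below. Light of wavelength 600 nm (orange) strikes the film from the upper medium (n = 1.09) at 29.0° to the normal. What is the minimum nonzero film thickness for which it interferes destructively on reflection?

178 nm

Ray reflecting at the top interface goes from n = 1.09 toward n = 1.77: a half-wave phase shift.
Bottom surface (1.77 → 1.44): reflection off a lower-index medium gives no phase shift.
Exactly one π shift → a net half-wave offset.
So the condition for destructive reflection is 2 n t cos θ_r = m λ.
Snell's law: 1.09 sin 29.0° = 1.77 sin θ_r → sin θ_r = 0.299, cos θ_r = 0.954.
Minimum nonzero at m = 1: t = λ / (2 n cos θ_r) = 600 / (2 × 1.77 × 0.954) = 178 nm.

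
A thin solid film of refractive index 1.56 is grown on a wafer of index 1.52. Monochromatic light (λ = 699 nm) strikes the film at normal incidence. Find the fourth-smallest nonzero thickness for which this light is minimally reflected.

896 nm

At the upper boundary (n = 1.0 to n = 1.56) the reflected ray undergoes a half-wave phase shift.
Ray reflecting at the bottom interface goes from n = 1.56 toward n = 1.52: no phase shift.
Net: one phase inversion between the two reflected rays.
So the condition for destructive reflection is 2 n t = m λ.
The fourth-smallest nonzero thickness corresponds to m = 4: t = m λ / (2 n) = 4.00 × 699 / (2 × 1.56) = 896 nm.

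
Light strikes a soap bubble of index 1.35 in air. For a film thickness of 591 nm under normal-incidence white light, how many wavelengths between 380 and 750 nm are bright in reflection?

Ray reflecting at the top interface goes from n = 1.0 toward n = 1.35: a half-wave phase shift.
Ray reflecting at the bottom interface goes from n = 1.35 toward n = 1.0: no phase shift.
Exactly one π shift → a net half-wave offset.
For maximum reflection here: 2 n t = (m + ½) λ.
λ = 2 n t / (m + ½) = 1596 / (m + ½) nm.
m=1: 1064 nm (IR); m=2: 638 nm (visible); m=3: 456 nm (visible); m=4: 355 nm (UV).

2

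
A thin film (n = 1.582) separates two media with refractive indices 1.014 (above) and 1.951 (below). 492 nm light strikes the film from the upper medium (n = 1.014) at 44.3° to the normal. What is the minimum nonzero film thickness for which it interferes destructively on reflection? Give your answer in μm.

0.0869 μm

Top surface (1.014 → 1.582): reflection off a higher-index medium gives a half-wave phase shift.
Ray reflecting at the bottom interface goes from n = 1.582 toward n = 1.951: a half-wave phase shift.
Net: no relative phase inversion (both shifts match).
With no net inversion, destructive interference in reflection requires 2 n t cos θ_r = (m + ½) λ.
Snell's law: 1.014 sin 44.3° = 1.582 sin θ_r → sin θ_r = 0.448, cos θ_r = 0.894.
Minimum at m = 0: t = λ / (4 n cos θ_r) = 492 / (4 × 1.582 × 0.894) = 86.9 nm.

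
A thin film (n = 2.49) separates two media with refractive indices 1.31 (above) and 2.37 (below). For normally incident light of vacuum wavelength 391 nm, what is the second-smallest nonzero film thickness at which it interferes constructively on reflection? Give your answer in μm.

0.118 μm

At the upper boundary (n = 1.31 to n = 2.49) the reflected ray undergoes a half-wave phase shift.
At the lower boundary (n = 2.49 to n = 2.37) the reflected ray undergoes no phase shift.
The two reflections differ by half a wavelength.
So the condition for constructive reflection is 2 n t = (m + ½) λ.
The second-smallest nonzero thickness corresponds to m = 1: t = (m + ½) λ / (2 n) = 1.50 × 391 / (2 × 2.49) = 118 nm.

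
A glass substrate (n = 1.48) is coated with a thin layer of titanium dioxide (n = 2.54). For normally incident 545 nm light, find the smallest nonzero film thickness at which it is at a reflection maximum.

Top surface (1.0 → 2.54): reflection off a higher-index medium gives a half-wave phase shift.
Bottom surface (2.54 → 1.48): reflection off a lower-index medium gives no phase shift.
The two reflections differ by half a wavelength.
With one net inversion, constructive interference in reflection requires 2 n t = (m + ½) λ.
Minimum at m = 0: t = λ / (4 n) = 545 / (4 × 2.54) = 53.6 nm.

53.6 nm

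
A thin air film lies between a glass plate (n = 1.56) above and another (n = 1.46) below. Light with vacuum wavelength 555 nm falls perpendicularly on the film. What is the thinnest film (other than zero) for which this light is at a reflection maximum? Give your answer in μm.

0.139 μm

At the upper boundary (n = 1.56 to n = 1.0) the reflected ray undergoes no phase shift.
Bottom surface (1.0 → 1.46): reflection off a higher-index medium gives a half-wave phase shift.
Net: one phase inversion between the two reflected rays.
For maximum reflection here: 2 n t = (m + ½) λ.
Minimum at m = 0: t = λ / (4 n) = 555 / (4 × 1.0) = 139 nm.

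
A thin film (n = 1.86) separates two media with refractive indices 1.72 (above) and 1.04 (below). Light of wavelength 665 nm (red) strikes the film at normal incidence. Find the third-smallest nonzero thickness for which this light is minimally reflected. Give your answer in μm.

0.536 μm

At the upper boundary (n = 1.72 to n = 1.86) the reflected ray undergoes a half-wave phase shift.
At the lower boundary (n = 1.86 to n = 1.04) the reflected ray undergoes no phase shift.
The two reflections differ by half a wavelength.
So the condition for destructive reflection is 2 n t = m λ.
The third-smallest nonzero thickness corresponds to m = 3: t = m λ / (2 n) = 3.00 × 665 / (2 × 1.86) = 536 nm.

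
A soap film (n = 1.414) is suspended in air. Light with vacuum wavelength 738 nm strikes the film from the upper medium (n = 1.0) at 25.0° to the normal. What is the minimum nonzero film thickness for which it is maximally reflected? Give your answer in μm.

0.137 μm

Ray reflecting at the top interface goes from n = 1.0 toward n = 1.414: a half-wave phase shift.
Ray reflecting at the bottom interface goes from n = 1.414 toward n = 1.0: no phase shift.
The two reflections differ by half a wavelength.
For bright reflection here: 2 n t cos θ_r = (m + ½) λ.
Snell's law: 1.0 sin 25.0° = 1.414 sin θ_r → sin θ_r = 0.299, cos θ_r = 0.954.
Minimum at m = 0: t = λ / (4 n cos θ_r) = 738 / (4 × 1.414 × 0.954) = 137 nm.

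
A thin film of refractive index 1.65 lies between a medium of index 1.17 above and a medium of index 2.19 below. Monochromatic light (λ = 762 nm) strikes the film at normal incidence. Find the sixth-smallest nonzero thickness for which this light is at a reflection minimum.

1270 nm

At the upper boundary (n = 1.17 to n = 1.65) the reflected ray undergoes a half-wave phase shift.
Ray reflecting at the bottom interface goes from n = 1.65 toward n = 2.19: a half-wave phase shift.
Zero or two π shifts → no net half-wave offset.
For minimum reflection here: 2 n t = (m + ½) λ.
The sixth-smallest nonzero thickness corresponds to m = 5: t = (m + ½) λ / (2 n) = 5.50 × 762 / (2 × 1.65) = 1270 nm.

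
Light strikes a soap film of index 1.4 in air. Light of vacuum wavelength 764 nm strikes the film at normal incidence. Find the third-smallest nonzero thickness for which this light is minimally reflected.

819 nm

Top surface (1.0 → 1.4): reflection off a higher-index medium gives a half-wave phase shift.
At the lower boundary (n = 1.4 to n = 1.0) the reflected ray undergoes no phase shift.
The two reflections differ by half a wavelength.
With one net inversion, destructive interference in reflection requires 2 n t = m λ.
The third-smallest nonzero thickness corresponds to m = 3: t = m λ / (2 n) = 3.00 × 764 / (2 × 1.4) = 819 nm.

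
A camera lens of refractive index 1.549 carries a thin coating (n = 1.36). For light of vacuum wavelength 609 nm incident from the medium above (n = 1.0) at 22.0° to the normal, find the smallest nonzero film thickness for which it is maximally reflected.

233 nm

At the upper boundary (n = 1.0 to n = 1.36) the reflected ray undergoes a half-wave phase shift.
Bottom surface (1.36 → 1.549): reflection off a higher-index medium gives a half-wave phase shift.
Zero or two π shifts → no net half-wave offset.
With no net inversion, constructive interference in reflection requires 2 n t cos θ_r = m λ.
Snell's law: 1.0 sin 22.0° = 1.36 sin θ_r → sin θ_r = 0.275, cos θ_r = 0.961.
Minimum nonzero at m = 1: t = λ / (2 n cos θ_r) = 609 / (2 × 1.36 × 0.961) = 233 nm.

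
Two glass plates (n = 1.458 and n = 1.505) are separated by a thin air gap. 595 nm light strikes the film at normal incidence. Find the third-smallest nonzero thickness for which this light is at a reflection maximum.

Top surface (1.458 → 1.0): reflection off a lower-index medium gives no phase shift.
Ray reflecting at the bottom interface goes from n = 1.0 toward n = 1.505: a half-wave phase shift.
Net: one phase inversion between the two reflected rays.
With one net inversion, constructive interference in reflection requires 2 n t = (m + ½) λ.
The third-smallest nonzero thickness corresponds to m = 2: t = (m + ½) λ / (2 n) = 2.50 × 595 / (2 × 1.0) = 744 nm.

744 nm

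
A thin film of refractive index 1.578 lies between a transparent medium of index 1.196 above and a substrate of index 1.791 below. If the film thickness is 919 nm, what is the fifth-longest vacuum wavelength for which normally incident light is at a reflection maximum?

580 nm

At the upper boundary (n = 1.196 to n = 1.578) the reflected ray undergoes a half-wave phase shift.
At the lower boundary (n = 1.578 to n = 1.791) the reflected ray undergoes a half-wave phase shift.
Zero or two π shifts → no net half-wave offset.
So the condition for constructive reflection is 2 n t = m λ.
λ = 2 n t / m. The fifth-longest wavelength is m = 5: λ = 2 × 1.578 × 919 / 5.00 = 580 nm.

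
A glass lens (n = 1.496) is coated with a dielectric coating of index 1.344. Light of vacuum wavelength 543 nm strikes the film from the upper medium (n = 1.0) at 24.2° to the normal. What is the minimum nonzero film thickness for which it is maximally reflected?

Top surface (1.0 → 1.344): reflection off a higher-index medium gives a half-wave phase shift.
At the lower boundary (n = 1.344 to n = 1.496) the reflected ray undergoes a half-wave phase shift.
Net: no relative phase inversion (both shifts match).
For maximum reflection here: 2 n t cos θ_r = m λ.
Snell's law: 1.0 sin 24.2° = 1.344 sin θ_r → sin θ_r = 0.305, cos θ_r = 0.952.
Minimum nonzero at m = 1: t = λ / (2 n cos θ_r) = 543 / (2 × 1.344 × 0.952) = 212 nm.

212 nm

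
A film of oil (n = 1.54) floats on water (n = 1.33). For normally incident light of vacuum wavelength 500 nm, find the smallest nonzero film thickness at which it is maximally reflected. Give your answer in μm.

At the upper boundary (n = 1.0 to n = 1.54) the reflected ray undergoes a half-wave phase shift.
Bottom surface (1.54 → 1.33): reflection off a lower-index medium gives no phase shift.
Exactly one π shift → a net half-wave offset.
So the condition for constructive reflection is 2 n t = (m + ½) λ.
Minimum at m = 0: t = λ / (4 n) = 500 / (4 × 1.54) = 81.2 nm.

0.0812 μm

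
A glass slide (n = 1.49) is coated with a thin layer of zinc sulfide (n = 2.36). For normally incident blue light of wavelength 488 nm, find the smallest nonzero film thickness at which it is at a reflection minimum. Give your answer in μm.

Ray reflecting at the top interface goes from n = 1.0 toward n = 2.36: a half-wave phase shift.
Bottom surface (2.36 → 1.49): reflection off a lower-index medium gives no phase shift.
Net: one phase inversion between the two reflected rays.
With one net inversion, destructive interference in reflection requires 2 n t = m λ.
Minimum nonzero at m = 1: t = λ / (2 n) = 488 / (2 × 2.36) = 103 nm.

0.103 μm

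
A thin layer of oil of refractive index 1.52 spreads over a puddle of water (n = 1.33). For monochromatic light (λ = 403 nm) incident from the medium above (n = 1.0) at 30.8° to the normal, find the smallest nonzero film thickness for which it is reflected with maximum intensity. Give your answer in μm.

At the upper boundary (n = 1.0 to n = 1.52) the reflected ray undergoes a half-wave phase shift.
At the lower boundary (n = 1.52 to n = 1.33) the reflected ray undergoes no phase shift.
The two reflections differ by half a wavelength.
For maximum reflection here: 2 n t cos θ_r = (m + ½) λ.
Snell's law: 1.0 sin 30.8° = 1.52 sin θ_r → sin θ_r = 0.337, cos θ_r = 0.942.
Minimum at m = 0: t = λ / (4 n cos θ_r) = 403 / (4 × 1.52 × 0.942) = 70.4 nm.

0.0704 μm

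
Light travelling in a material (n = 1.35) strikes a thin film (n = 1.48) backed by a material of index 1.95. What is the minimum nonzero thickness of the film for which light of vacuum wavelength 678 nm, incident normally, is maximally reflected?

229 nm

At the upper boundary (n = 1.35 to n = 1.48) the reflected ray undergoes a half-wave phase shift.
Ray reflecting at the bottom interface goes from n = 1.48 toward n = 1.95: a half-wave phase shift.
Zero or two π shifts → no net half-wave offset.
For strong reflection here: 2 n t = m λ.
Minimum nonzero at m = 1: t = λ / (2 n) = 678 / (2 × 1.48) = 229 nm.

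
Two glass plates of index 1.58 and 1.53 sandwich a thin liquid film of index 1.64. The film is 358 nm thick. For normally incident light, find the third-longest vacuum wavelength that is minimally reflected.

At the upper boundary (n = 1.58 to n = 1.64) the reflected ray undergoes a half-wave phase shift.
At the lower boundary (n = 1.64 to n = 1.53) the reflected ray undergoes no phase shift.
The two reflections differ by half a wavelength.
With one net inversion, destructive interference in reflection requires 2 n t = m λ.
λ = 2 n t / m. The third-longest wavelength is m = 3: λ = 2 × 1.64 × 358 / 3.00 = 391 nm.

391 nm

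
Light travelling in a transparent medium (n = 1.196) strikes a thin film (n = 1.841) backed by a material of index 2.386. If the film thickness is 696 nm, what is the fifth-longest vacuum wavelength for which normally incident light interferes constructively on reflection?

513 nm

Ray reflecting at the top interface goes from n = 1.196 toward n = 1.841: a half-wave phase shift.
Ray reflecting at the bottom interface goes from n = 1.841 toward n = 2.386: a half-wave phase shift.
Net: no relative phase inversion (both shifts match).
For maximum reflection here: 2 n t = m λ.
λ = 2 n t / m. The fifth-longest wavelength is m = 5: λ = 2 × 1.841 × 696 / 5.00 = 513 nm.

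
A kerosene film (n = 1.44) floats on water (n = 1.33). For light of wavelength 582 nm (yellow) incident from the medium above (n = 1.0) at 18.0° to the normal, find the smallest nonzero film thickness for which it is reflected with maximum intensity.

103 nm

At the upper boundary (n = 1.0 to n = 1.44) the reflected ray undergoes a half-wave phase shift.
Bottom surface (1.44 → 1.33): reflection off a lower-index medium gives no phase shift.
Exactly one π shift → a net half-wave offset.
So the condition for constructive reflection is 2 n t cos θ_r = (m + ½) λ.
Snell's law: 1.0 sin 18.0° = 1.44 sin θ_r → sin θ_r = 0.215, cos θ_r = 0.977.
Minimum at m = 0: t = λ / (4 n cos θ_r) = 582 / (4 × 1.44 × 0.977) = 103 nm.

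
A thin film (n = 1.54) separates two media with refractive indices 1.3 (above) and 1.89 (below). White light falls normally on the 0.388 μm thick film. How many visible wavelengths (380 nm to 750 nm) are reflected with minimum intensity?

1

Ray reflecting at the top interface goes from n = 1.3 toward n = 1.54: a half-wave phase shift.
At the lower boundary (n = 1.54 to n = 1.89) the reflected ray undergoes a half-wave phase shift.
Net: no relative phase inversion (both shifts match).
For minimum reflection here: 2 n t = (m + ½) λ.
λ = 2 n t / (m + ½) = 1195 / (m + ½) nm.
m=1: 797 nm (IR); m=2: 478 nm (visible); m=3: 341 nm (UV).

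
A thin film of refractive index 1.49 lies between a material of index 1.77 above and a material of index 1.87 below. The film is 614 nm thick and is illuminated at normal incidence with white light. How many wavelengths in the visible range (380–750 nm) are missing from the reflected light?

Top surface (1.77 → 1.49): reflection off a lower-index medium gives no phase shift.
Ray reflecting at the bottom interface goes from n = 1.49 toward n = 1.87: a half-wave phase shift.
The two reflections differ by half a wavelength.
For weak reflection here: 2 n t = m λ.
λ = 2 n t / m = 1830 / m nm.
m=2: 915 nm (IR); m=3: 610 nm (visible); m=4: 457 nm (visible); m=5: 366 nm (UV).

2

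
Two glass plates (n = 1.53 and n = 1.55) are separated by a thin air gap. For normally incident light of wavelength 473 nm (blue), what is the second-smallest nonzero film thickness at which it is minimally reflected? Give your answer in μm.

Top surface (1.53 → 1.0): reflection off a lower-index medium gives no phase shift.
Ray reflecting at the bottom interface goes from n = 1.0 toward n = 1.55: a half-wave phase shift.
The two reflections differ by half a wavelength.
So the condition for destructive reflection is 2 n t = m λ.
The second-smallest nonzero thickness corresponds to m = 2: t = m λ / (2 n) = 2.00 × 473 / (2 × 1.0) = 473 nm.

0.473 μm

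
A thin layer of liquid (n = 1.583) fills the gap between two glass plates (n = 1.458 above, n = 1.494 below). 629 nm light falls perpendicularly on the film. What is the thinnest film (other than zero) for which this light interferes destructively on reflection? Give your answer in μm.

0.199 μm

Top surface (1.458 → 1.583): reflection off a higher-index medium gives a half-wave phase shift.
At the lower boundary (n = 1.583 to n = 1.494) the reflected ray undergoes no phase shift.
Exactly one π shift → a net half-wave offset.
For weak reflection here: 2 n t = m λ.
Minimum nonzero at m = 1: t = λ / (2 n) = 629 / (2 × 1.583) = 199 nm.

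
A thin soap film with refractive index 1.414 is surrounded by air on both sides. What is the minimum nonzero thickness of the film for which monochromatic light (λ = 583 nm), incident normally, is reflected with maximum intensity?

103 nm

Top surface (1.0 → 1.414): reflection off a higher-index medium gives a half-wave phase shift.
Bottom surface (1.414 → 1.0): reflection off a lower-index medium gives no phase shift.
Net: one phase inversion between the two reflected rays.
So the condition for constructive reflection is 2 n t = (m + ½) λ.
Minimum at m = 0: t = λ / (4 n) = 583 / (4 × 1.414) = 103 nm.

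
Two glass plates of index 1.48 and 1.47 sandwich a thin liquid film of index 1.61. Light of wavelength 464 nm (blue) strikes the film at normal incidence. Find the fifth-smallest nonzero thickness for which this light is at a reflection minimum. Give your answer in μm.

0.720 μm

At the upper boundary (n = 1.48 to n = 1.61) the reflected ray undergoes a half-wave phase shift.
Ray reflecting at the bottom interface goes from n = 1.61 toward n = 1.47: no phase shift.
The two reflections differ by half a wavelength.
With one net inversion, destructive interference in reflection requires 2 n t = m λ.
The fifth-smallest nonzero thickness corresponds to m = 5: t = m λ / (2 n) = 5.00 × 464 / (2 × 1.61) = 720 nm.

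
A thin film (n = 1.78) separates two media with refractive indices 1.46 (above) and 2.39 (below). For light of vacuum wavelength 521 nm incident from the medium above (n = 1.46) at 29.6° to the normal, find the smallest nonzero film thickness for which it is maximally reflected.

Top surface (1.46 → 1.78): reflection off a higher-index medium gives a half-wave phase shift.
At the lower boundary (n = 1.78 to n = 2.39) the reflected ray undergoes a half-wave phase shift.
The two reflections carry the same phase change, so no net offset.
For maximum reflection here: 2 n t cos θ_r = m λ.
Snell's law: 1.46 sin 29.6° = 1.78 sin θ_r → sin θ_r = 0.405, cos θ_r = 0.914.
Minimum nonzero at m = 1: t = λ / (2 n cos θ_r) = 521 / (2 × 1.78 × 0.914) = 160 nm.

160 nm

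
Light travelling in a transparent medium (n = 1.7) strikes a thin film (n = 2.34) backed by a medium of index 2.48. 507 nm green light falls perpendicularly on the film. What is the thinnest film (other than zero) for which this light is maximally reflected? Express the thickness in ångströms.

At the upper boundary (n = 1.7 to n = 2.34) the reflected ray undergoes a half-wave phase shift.
At the lower boundary (n = 2.34 to n = 2.48) the reflected ray undergoes a half-wave phase shift.
Net: no relative phase inversion (both shifts match).
With no net inversion, constructive interference in reflection requires 2 n t = m λ.
Minimum nonzero at m = 1: t = λ / (2 n) = 507 / (2 × 2.34) = 108 nm.

1083 Å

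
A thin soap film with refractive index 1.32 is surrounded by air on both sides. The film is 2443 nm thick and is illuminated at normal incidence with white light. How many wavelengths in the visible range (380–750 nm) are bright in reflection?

Top surface (1.0 → 1.32): reflection off a higher-index medium gives a half-wave phase shift.
Ray reflecting at the bottom interface goes from n = 1.32 toward n = 1.0: no phase shift.
The two reflections differ by half a wavelength.
So the condition for constructive reflection is 2 n t = (m + ½) λ.
λ = 2 n t / (m + ½) = 6450 / (m + ½) nm.
m=8: 759 nm (IR); m=9: 679 nm (visible); m=10: 614 nm (visible); m=11: 561 nm (visible); m=12: 516 nm (visible); m=13: 478 nm (visible); m=14: 445 nm (visible); m=15: 416 nm (visible); m=16: 391 nm (visible); m=17: 369 nm (UV).

8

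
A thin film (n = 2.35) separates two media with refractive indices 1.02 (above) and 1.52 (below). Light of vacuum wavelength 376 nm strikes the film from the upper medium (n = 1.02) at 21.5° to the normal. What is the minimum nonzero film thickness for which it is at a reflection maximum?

40.5 nm

Top surface (1.02 → 2.35): reflection off a higher-index medium gives a half-wave phase shift.
Ray reflecting at the bottom interface goes from n = 2.35 toward n = 1.52: no phase shift.
Net: one phase inversion between the two reflected rays.
For maximum reflection here: 2 n t cos θ_r = (m + ½) λ.
Snell's law: 1.02 sin 21.5° = 2.35 sin θ_r → sin θ_r = 0.159, cos θ_r = 0.987.
Minimum at m = 0: t = λ / (4 n cos θ_r) = 376 / (4 × 2.35 × 0.987) = 40.5 nm.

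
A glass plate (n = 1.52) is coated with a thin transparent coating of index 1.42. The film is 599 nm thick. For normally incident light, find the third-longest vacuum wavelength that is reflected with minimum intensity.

Top surface (1.0 → 1.42): reflection off a higher-index medium gives a half-wave phase shift.
Bottom surface (1.42 → 1.52): reflection off a higher-index medium gives a half-wave phase shift.
The two reflections carry the same phase change, so no net offset.
For dark reflection here: 2 n t = (m + ½) λ.
λ = 2 n t / (m + ½). The third-longest wavelength is m = 2: λ = 2 × 1.42 × 599 / 2.50 = 680 nm.

680 nm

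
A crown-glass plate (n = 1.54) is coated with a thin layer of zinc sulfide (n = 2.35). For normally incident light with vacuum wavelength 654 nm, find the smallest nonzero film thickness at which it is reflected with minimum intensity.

139 nm

Ray reflecting at the top interface goes from n = 1.0 toward n = 2.35: a half-wave phase shift.
At the lower boundary (n = 2.35 to n = 1.54) the reflected ray undergoes no phase shift.
Exactly one π shift → a net half-wave offset.
For minimum reflection here: 2 n t = m λ.
Minimum nonzero at m = 1: t = λ / (2 n) = 654 / (2 × 2.35) = 139 nm.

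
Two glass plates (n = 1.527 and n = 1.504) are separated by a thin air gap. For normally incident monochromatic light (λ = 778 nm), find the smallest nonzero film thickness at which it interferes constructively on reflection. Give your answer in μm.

0.195 μm

At the upper boundary (n = 1.527 to n = 1.0) the reflected ray undergoes no phase shift.
At the lower boundary (n = 1.0 to n = 1.504) the reflected ray undergoes a half-wave phase shift.
Net: one phase inversion between the two reflected rays.
So the condition for constructive reflection is 2 n t = (m + ½) λ.
Minimum at m = 0: t = λ / (4 n) = 778 / (4 × 1.0) = 195 nm.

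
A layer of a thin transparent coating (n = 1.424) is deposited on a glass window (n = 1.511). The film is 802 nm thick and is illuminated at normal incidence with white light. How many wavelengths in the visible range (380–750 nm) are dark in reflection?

Ray reflecting at the top interface goes from n = 1.0 toward n = 1.424: a half-wave phase shift.
At the lower boundary (n = 1.424 to n = 1.511) the reflected ray undergoes a half-wave phase shift.
Zero or two π shifts → no net half-wave offset.
So the condition for destructive reflection is 2 n t = (m + ½) λ.
λ = 2 n t / (m + ½) = 2284 / (m + ½) nm.
m=2: 914 nm (IR); m=3: 653 nm (visible); m=4: 508 nm (visible); m=5: 415 nm (visible); m=6: 351 nm (UV).

3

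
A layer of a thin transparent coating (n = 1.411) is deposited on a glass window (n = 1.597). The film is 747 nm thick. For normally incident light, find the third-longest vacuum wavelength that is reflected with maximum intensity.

703 nm

At the upper boundary (n = 1.0 to n = 1.411) the reflected ray undergoes a half-wave phase shift.
At the lower boundary (n = 1.411 to n = 1.597) the reflected ray undergoes a half-wave phase shift.
The two reflections carry the same phase change, so no net offset.
With no net inversion, constructive interference in reflection requires 2 n t = m λ.
λ = 2 n t / m. The third-longest wavelength is m = 3: λ = 2 × 1.411 × 747 / 3.00 = 703 nm.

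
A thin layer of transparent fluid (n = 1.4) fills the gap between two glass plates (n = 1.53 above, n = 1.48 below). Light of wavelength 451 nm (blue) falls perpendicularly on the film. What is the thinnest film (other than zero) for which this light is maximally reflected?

Ray reflecting at the top interface goes from n = 1.53 toward n = 1.4: no phase shift.
Ray reflecting at the bottom interface goes from n = 1.4 toward n = 1.48: a half-wave phase shift.
The two reflections differ by half a wavelength.
For strong reflection here: 2 n t = (m + ½) λ.
Minimum at m = 0: t = λ / (4 n) = 451 / (4 × 1.4) = 80.5 nm.

80.5 nm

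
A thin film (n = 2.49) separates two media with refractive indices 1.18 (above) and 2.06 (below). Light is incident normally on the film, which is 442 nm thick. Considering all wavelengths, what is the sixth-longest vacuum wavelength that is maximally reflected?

400 nm

Ray reflecting at the top interface goes from n = 1.18 toward n = 2.49: a half-wave phase shift.
Ray reflecting at the bottom interface goes from n = 2.49 toward n = 2.06: no phase shift.
Net: one phase inversion between the two reflected rays.
With one net inversion, constructive interference in reflection requires 2 n t = (m + ½) λ.
λ = 2 n t / (m + ½). The sixth-longest wavelength is m = 5: λ = 2 × 2.49 × 442 / 5.50 = 400 nm.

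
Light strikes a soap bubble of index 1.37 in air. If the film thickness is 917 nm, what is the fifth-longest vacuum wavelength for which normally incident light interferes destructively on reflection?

Top surface (1.0 → 1.37): reflection off a higher-index medium gives a half-wave phase shift.
At the lower boundary (n = 1.37 to n = 1.0) the reflected ray undergoes no phase shift.
Net: one phase inversion between the two reflected rays.
With one net inversion, destructive interference in reflection requires 2 n t = m λ.
λ = 2 n t / m. The fifth-longest wavelength is m = 5: λ = 2 × 1.37 × 917 / 5.00 = 503 nm.

503 nm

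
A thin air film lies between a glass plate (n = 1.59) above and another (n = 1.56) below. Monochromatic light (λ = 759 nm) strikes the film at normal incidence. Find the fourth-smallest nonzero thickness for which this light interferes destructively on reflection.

At the upper boundary (n = 1.59 to n = 1.0) the reflected ray undergoes no phase shift.
At the lower boundary (n = 1.0 to n = 1.56) the reflected ray undergoes a half-wave phase shift.
The two reflections differ by half a wavelength.
For minimum reflection here: 2 n t = m λ.
The fourth-smallest nonzero thickness corresponds to m = 4: t = m λ / (2 n) = 4.00 × 759 / (2 × 1.0) = 1518 nm.

1518 nm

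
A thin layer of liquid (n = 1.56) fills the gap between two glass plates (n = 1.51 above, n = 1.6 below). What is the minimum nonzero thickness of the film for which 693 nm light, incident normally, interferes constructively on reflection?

222 nm

At the upper boundary (n = 1.51 to n = 1.56) the reflected ray undergoes a half-wave phase shift.
Ray reflecting at the bottom interface goes from n = 1.56 toward n = 1.6: a half-wave phase shift.
Net: no relative phase inversion (both shifts match).
So the condition for constructive reflection is 2 n t = m λ.
Minimum nonzero at m = 1: t = λ / (2 n) = 693 / (2 × 1.56) = 222 nm.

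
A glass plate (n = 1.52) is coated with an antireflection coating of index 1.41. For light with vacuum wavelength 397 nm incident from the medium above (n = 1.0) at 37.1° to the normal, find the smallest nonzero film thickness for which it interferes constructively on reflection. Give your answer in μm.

0.156 μm

At the upper boundary (n = 1.0 to n = 1.41) the reflected ray undergoes a half-wave phase shift.
At the lower boundary (n = 1.41 to n = 1.52) the reflected ray undergoes a half-wave phase shift.
The two reflections carry the same phase change, so no net offset.
For maximum reflection here: 2 n t cos θ_r = m λ.
Snell's law: 1.0 sin 37.1° = 1.41 sin θ_r → sin θ_r = 0.428, cos θ_r = 0.904.
Minimum nonzero at m = 1: t = λ / (2 n cos θ_r) = 397 / (2 × 1.41 × 0.904) = 156 nm.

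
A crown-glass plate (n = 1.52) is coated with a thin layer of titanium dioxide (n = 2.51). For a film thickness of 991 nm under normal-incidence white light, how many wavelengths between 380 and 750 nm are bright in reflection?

At the upper boundary (n = 1.0 to n = 2.51) the reflected ray undergoes a half-wave phase shift.
Ray reflecting at the bottom interface goes from n = 2.51 toward n = 1.52: no phase shift.
Exactly one π shift → a net half-wave offset.
For strong reflection here: 2 n t = (m + ½) λ.
λ = 2 n t / (m + ½) = 4975 / (m + ½) nm.
m=6: 765 nm (IR); m=7: 663 nm (visible); m=8: 585 nm (visible); m=9: 524 nm (visible); m=10: 474 nm (visible); m=11: 433 nm (visible); m=12: 398 nm (visible); m=13: 369 nm (UV).

6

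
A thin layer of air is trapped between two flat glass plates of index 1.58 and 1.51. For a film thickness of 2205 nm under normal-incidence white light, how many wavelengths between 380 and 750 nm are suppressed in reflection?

At the upper boundary (n = 1.58 to n = 1.0) the reflected ray undergoes no phase shift.
At the lower boundary (n = 1.0 to n = 1.51) the reflected ray undergoes a half-wave phase shift.
The two reflections differ by half a wavelength.
For weak reflection here: 2 n t = m λ.
λ = 2 n t / m = 4410 / m nm.
m=5: 882 nm (IR); m=6: 735 nm (visible); m=7: 630 nm (visible); m=8: 551 nm (visible); m=9: 490 nm (visible); m=10: 441 nm (visible); m=11: 401 nm (visible); m=12: 368 nm (UV).

6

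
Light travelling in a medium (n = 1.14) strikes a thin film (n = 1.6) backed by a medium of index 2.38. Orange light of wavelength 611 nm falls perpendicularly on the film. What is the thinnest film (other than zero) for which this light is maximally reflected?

Ray reflecting at the top interface goes from n = 1.14 toward n = 1.6: a half-wave phase shift.
At the lower boundary (n = 1.6 to n = 2.38) the reflected ray undergoes a half-wave phase shift.
The two reflections carry the same phase change, so no net offset.
With no net inversion, constructive interference in reflection requires 2 n t = m λ.
Minimum nonzero at m = 1: t = λ / (2 n) = 611 / (2 × 1.6) = 191 nm.

191 nm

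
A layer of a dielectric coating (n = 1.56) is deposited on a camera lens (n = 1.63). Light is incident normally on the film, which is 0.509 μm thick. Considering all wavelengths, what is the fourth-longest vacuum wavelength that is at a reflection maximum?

397 nm

Ray reflecting at the top interface goes from n = 1.0 toward n = 1.56: a half-wave phase shift.
At the lower boundary (n = 1.56 to n = 1.63) the reflected ray undergoes a half-wave phase shift.
The two reflections carry the same phase change, so no net offset.
For maximum reflection here: 2 n t = m λ.
λ = 2 n t / m. The fourth-longest wavelength is m = 4: λ = 2 × 1.56 × 509 / 4.00 = 397 nm.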